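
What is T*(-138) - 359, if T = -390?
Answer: 53461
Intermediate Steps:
T*(-138) - 359 = -390*(-138) - 359 = 53820 - 359 = 53461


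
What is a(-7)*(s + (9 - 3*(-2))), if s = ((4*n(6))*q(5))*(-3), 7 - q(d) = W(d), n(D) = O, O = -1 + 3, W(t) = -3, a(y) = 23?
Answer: -5175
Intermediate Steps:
O = 2
n(D) = 2
q(d) = 10 (q(d) = 7 - 1*(-3) = 7 + 3 = 10)
s = -240 (s = ((4*2)*10)*(-3) = (8*10)*(-3) = 80*(-3) = -240)
a(-7)*(s + (9 - 3*(-2))) = 23*(-240 + (9 - 3*(-2))) = 23*(-240 + (9 + 6)) = 23*(-240 + 15) = 23*(-225) = -5175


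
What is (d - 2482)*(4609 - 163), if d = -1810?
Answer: -19082232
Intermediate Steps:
(d - 2482)*(4609 - 163) = (-1810 - 2482)*(4609 - 163) = -4292*4446 = -19082232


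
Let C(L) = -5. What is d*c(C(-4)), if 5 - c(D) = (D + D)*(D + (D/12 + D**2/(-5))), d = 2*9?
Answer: -1785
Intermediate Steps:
d = 18
c(D) = 5 - 2*D*(-D**2/5 + 13*D/12) (c(D) = 5 - (D + D)*(D + (D/12 + D**2/(-5))) = 5 - 2*D*(D + (D*(1/12) + D**2*(-1/5))) = 5 - 2*D*(D + (D/12 - D**2/5)) = 5 - 2*D*(D + (-D**2/5 + D/12)) = 5 - 2*D*(-D**2/5 + 13*D/12))
d*c(C(-4)) = 18*(5 - 13/6*(-5)**2 + (2/5)*(-5)**3) = 18*(5 - 13/6*25 + (2/5)*(-125)) = 18*(5 - 325/6 - 50) = 18*(-595/6) = -1785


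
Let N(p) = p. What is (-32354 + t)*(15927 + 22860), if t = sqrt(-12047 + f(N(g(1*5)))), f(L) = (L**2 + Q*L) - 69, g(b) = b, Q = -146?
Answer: -1254914598 + 38787*I*sqrt(12821) ≈ -1.2549e+9 + 4.3918e+6*I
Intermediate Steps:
f(L) = -69 + L**2 - 146*L (f(L) = (L**2 - 146*L) - 69 = -69 + L**2 - 146*L)
t = I*sqrt(12821) (t = sqrt(-12047 + (-69 + (1*5)**2 - 146*5)) = sqrt(-12047 + (-69 + 5**2 - 146*5)) = sqrt(-12047 + (-69 + 25 - 730)) = sqrt(-12047 - 774) = sqrt(-12821) = I*sqrt(12821) ≈ 113.23*I)
(-32354 + t)*(15927 + 22860) = (-32354 + I*sqrt(12821))*(15927 + 22860) = (-32354 + I*sqrt(12821))*38787 = -1254914598 + 38787*I*sqrt(12821)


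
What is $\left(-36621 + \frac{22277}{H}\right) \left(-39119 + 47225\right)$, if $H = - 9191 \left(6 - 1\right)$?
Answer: $- \frac{1948844904456}{6565} \approx -2.9685 \cdot 10^{8}$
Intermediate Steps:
$H = -45955$ ($H = \left(-9191\right) 5 = -45955$)
$\left(-36621 + \frac{22277}{H}\right) \left(-39119 + 47225\right) = \left(-36621 + \frac{22277}{-45955}\right) \left(-39119 + 47225\right) = \left(-36621 + 22277 \left(- \frac{1}{45955}\right)\right) 8106 = \left(-36621 - \frac{22277}{45955}\right) 8106 = \left(- \frac{1682940332}{45955}\right) 8106 = - \frac{1948844904456}{6565}$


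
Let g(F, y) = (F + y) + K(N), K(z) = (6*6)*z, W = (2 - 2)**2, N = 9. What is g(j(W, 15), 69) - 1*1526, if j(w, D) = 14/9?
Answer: -10183/9 ≈ -1131.4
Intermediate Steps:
W = 0 (W = 0**2 = 0)
j(w, D) = 14/9 (j(w, D) = 14*(1/9) = 14/9)
K(z) = 36*z
g(F, y) = 324 + F + y (g(F, y) = (F + y) + 36*9 = (F + y) + 324 = 324 + F + y)
g(j(W, 15), 69) - 1*1526 = (324 + 14/9 + 69) - 1*1526 = 3551/9 - 1526 = -10183/9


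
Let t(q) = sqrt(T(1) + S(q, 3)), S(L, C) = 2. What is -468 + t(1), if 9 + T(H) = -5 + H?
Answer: -468 + I*sqrt(11) ≈ -468.0 + 3.3166*I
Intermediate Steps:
T(H) = -14 + H (T(H) = -9 + (-5 + H) = -14 + H)
t(q) = I*sqrt(11) (t(q) = sqrt((-14 + 1) + 2) = sqrt(-13 + 2) = sqrt(-11) = I*sqrt(11))
-468 + t(1) = -468 + I*sqrt(11)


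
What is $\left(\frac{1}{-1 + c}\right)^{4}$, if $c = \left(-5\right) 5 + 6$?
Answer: $\frac{1}{160000} \approx 6.25 \cdot 10^{-6}$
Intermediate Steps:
$c = -19$ ($c = -25 + 6 = -19$)
$\left(\frac{1}{-1 + c}\right)^{4} = \left(\frac{1}{-1 - 19}\right)^{4} = \left(\frac{1}{-20}\right)^{4} = \left(- \frac{1}{20}\right)^{4} = \frac{1}{160000}$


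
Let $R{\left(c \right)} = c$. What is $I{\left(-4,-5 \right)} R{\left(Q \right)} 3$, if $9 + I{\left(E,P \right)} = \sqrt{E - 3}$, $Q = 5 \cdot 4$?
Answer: $-540 + 60 i \sqrt{7} \approx -540.0 + 158.75 i$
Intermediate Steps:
$Q = 20$
$I{\left(E,P \right)} = -9 + \sqrt{-3 + E}$ ($I{\left(E,P \right)} = -9 + \sqrt{E - 3} = -9 + \sqrt{-3 + E}$)
$I{\left(-4,-5 \right)} R{\left(Q \right)} 3 = \left(-9 + \sqrt{-3 - 4}\right) 20 \cdot 3 = \left(-9 + \sqrt{-7}\right) 20 \cdot 3 = \left(-9 + i \sqrt{7}\right) 20 \cdot 3 = \left(-180 + 20 i \sqrt{7}\right) 3 = -540 + 60 i \sqrt{7}$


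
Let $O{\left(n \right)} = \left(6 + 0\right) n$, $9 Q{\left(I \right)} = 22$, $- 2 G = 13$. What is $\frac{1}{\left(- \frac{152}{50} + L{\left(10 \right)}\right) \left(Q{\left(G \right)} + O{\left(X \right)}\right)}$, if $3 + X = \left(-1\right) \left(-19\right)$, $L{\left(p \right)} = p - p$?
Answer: $- \frac{225}{67336} \approx -0.0033415$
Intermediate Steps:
$G = - \frac{13}{2}$ ($G = \left(- \frac{1}{2}\right) 13 = - \frac{13}{2} \approx -6.5$)
$Q{\left(I \right)} = \frac{22}{9}$ ($Q{\left(I \right)} = \frac{1}{9} \cdot 22 = \frac{22}{9}$)
$L{\left(p \right)} = 0$
$X = 16$ ($X = -3 - -19 = -3 + 19 = 16$)
$O{\left(n \right)} = 6 n$
$\frac{1}{\left(- \frac{152}{50} + L{\left(10 \right)}\right) \left(Q{\left(G \right)} + O{\left(X \right)}\right)} = \frac{1}{\left(- \frac{152}{50} + 0\right) \left(\frac{22}{9} + 6 \cdot 16\right)} = \frac{1}{\left(\left(-152\right) \frac{1}{50} + 0\right) \left(\frac{22}{9} + 96\right)} = \frac{1}{\left(- \frac{76}{25} + 0\right) \frac{886}{9}} = \frac{1}{\left(- \frac{76}{25}\right) \frac{886}{9}} = \frac{1}{- \frac{67336}{225}} = - \frac{225}{67336}$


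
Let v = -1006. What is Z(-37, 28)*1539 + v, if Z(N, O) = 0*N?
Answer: -1006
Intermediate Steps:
Z(N, O) = 0
Z(-37, 28)*1539 + v = 0*1539 - 1006 = 0 - 1006 = -1006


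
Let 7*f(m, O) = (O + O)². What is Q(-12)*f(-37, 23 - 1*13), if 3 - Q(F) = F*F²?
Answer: 692400/7 ≈ 98914.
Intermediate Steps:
f(m, O) = 4*O²/7 (f(m, O) = (O + O)²/7 = (2*O)²/7 = (4*O²)/7 = 4*O²/7)
Q(F) = 3 - F³ (Q(F) = 3 - F*F² = 3 - F³)
Q(-12)*f(-37, 23 - 1*13) = (3 - 1*(-12)³)*(4*(23 - 1*13)²/7) = (3 - 1*(-1728))*(4*(23 - 13)²/7) = (3 + 1728)*((4/7)*10²) = 1731*((4/7)*100) = 1731*(400/7) = 692400/7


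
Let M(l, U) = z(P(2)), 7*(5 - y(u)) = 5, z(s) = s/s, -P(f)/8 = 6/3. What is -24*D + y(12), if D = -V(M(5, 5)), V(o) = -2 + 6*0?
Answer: -306/7 ≈ -43.714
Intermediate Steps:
P(f) = -16 (P(f) = -48/3 = -8*2 = -16)
z(s) = 1
y(u) = 30/7 (y(u) = 5 - 1/7*5 = 5 - 5/7 = 30/7)
M(l, U) = 1
V(o) = -2 (V(o) = -2 + 0 = -2)
D = 2 (D = -1*(-2) = 2)
-24*D + y(12) = -24*2 + 30/7 = -48 + 30/7 = -306/7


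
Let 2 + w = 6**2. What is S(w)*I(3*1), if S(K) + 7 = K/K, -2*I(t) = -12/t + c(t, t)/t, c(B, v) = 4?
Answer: -8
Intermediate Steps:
w = 34 (w = -2 + 6**2 = -2 + 36 = 34)
I(t) = 4/t (I(t) = -(-12/t + 4/t)/2 = -(-4)/t = 4/t)
S(K) = -6 (S(K) = -7 + K/K = -7 + 1 = -6)
S(w)*I(3*1) = -24/(3*1) = -24/3 = -6*4/3 = -8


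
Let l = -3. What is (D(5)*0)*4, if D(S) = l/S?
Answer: 0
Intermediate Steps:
D(S) = -3/S
(D(5)*0)*4 = (-3/5*0)*4 = (-3*1/5*0)*4 = -3/5*0*4 = 0*4 = 0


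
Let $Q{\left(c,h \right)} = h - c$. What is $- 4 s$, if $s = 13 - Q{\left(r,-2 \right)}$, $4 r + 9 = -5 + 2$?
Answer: $-48$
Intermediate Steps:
$r = -3$ ($r = - \frac{9}{4} + \frac{-5 + 2}{4} = - \frac{9}{4} + \frac{1}{4} \left(-3\right) = - \frac{9}{4} - \frac{3}{4} = -3$)
$s = 12$ ($s = 13 - \left(-2 - -3\right) = 13 - \left(-2 + 3\right) = 13 - 1 = 12$)
$- 4 s = \left(-4\right) 12 = -48$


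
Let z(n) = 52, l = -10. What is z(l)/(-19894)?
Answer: -26/9947 ≈ -0.0026139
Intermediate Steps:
z(l)/(-19894) = 52/(-19894) = 52*(-1/19894) = -26/9947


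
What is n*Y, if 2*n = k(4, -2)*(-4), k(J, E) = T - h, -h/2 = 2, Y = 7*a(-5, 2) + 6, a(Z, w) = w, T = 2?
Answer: -240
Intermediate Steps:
Y = 20 (Y = 7*2 + 6 = 14 + 6 = 20)
h = -4 (h = -2*2 = -4)
k(J, E) = 6 (k(J, E) = 2 - 1*(-4) = 2 + 4 = 6)
n = -12 (n = (6*(-4))/2 = (1/2)*(-24) = -12)
n*Y = -12*20 = -240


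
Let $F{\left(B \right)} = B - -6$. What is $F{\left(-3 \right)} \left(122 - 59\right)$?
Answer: $189$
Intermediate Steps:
$F{\left(B \right)} = 6 + B$ ($F{\left(B \right)} = B + 6 = 6 + B$)
$F{\left(-3 \right)} \left(122 - 59\right) = \left(6 - 3\right) \left(122 - 59\right) = 3 \cdot 63 = 189$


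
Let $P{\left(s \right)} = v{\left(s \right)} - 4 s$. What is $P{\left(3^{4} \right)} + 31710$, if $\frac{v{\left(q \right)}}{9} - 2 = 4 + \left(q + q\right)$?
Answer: $32898$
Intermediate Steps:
$v{\left(q \right)} = 54 + 18 q$ ($v{\left(q \right)} = 18 + 9 \left(4 + \left(q + q\right)\right) = 18 + 9 \left(4 + 2 q\right) = 18 + \left(36 + 18 q\right) = 54 + 18 q$)
$P{\left(s \right)} = 54 + 14 s$ ($P{\left(s \right)} = \left(54 + 18 s\right) - 4 s = 54 + 14 s$)
$P{\left(3^{4} \right)} + 31710 = \left(54 + 14 \cdot 3^{4}\right) + 31710 = \left(54 + 14 \cdot 81\right) + 31710 = \left(54 + 1134\right) + 31710 = 1188 + 31710 = 32898$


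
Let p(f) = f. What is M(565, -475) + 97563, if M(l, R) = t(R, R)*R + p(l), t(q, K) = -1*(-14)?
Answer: 91478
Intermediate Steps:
t(q, K) = 14
M(l, R) = l + 14*R (M(l, R) = 14*R + l = l + 14*R)
M(565, -475) + 97563 = (565 + 14*(-475)) + 97563 = (565 - 6650) + 97563 = -6085 + 97563 = 91478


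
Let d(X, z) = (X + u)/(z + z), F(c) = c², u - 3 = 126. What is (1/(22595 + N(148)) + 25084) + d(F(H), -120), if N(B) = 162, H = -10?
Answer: 136995570007/5461680 ≈ 25083.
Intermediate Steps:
u = 129 (u = 3 + 126 = 129)
d(X, z) = (129 + X)/(2*z) (d(X, z) = (X + 129)/(z + z) = (129 + X)/((2*z)) = (129 + X)*(1/(2*z)) = (129 + X)/(2*z))
(1/(22595 + N(148)) + 25084) + d(F(H), -120) = (1/(22595 + 162) + 25084) + (½)*(129 + (-10)²)/(-120) = (1/22757 + 25084) + (½)*(-1/120)*(129 + 100) = (1/22757 + 25084) + (½)*(-1/120)*229 = 570836589/22757 - 229/240 = 136995570007/5461680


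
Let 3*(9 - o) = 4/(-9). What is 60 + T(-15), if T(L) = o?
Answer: 1867/27 ≈ 69.148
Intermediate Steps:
o = 247/27 (o = 9 - 4/(3*(-9)) = 9 - 4*(-1)/(3*9) = 9 - ⅓*(-4/9) = 9 + 4/27 = 247/27 ≈ 9.1481)
T(L) = 247/27
60 + T(-15) = 60 + 247/27 = 1867/27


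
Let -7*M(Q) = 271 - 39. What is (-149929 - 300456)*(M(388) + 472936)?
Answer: -1490918473200/7 ≈ -2.1299e+11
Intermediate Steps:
M(Q) = -232/7 (M(Q) = -(271 - 39)/7 = -⅐*232 = -232/7)
(-149929 - 300456)*(M(388) + 472936) = (-149929 - 300456)*(-232/7 + 472936) = -450385*3310320/7 = -1490918473200/7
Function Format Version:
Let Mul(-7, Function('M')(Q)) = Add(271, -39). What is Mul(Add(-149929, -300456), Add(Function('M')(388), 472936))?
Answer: Rational(-1490918473200, 7) ≈ -2.1299e+11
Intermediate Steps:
Function('M')(Q) = Rational(-232, 7) (Function('M')(Q) = Mul(Rational(-1, 7), Add(271, -39)) = Mul(Rational(-1, 7), 232) = Rational(-232, 7))
Mul(Add(-149929, -300456), Add(Function('M')(388), 472936)) = Mul(Add(-149929, -300456), Add(Rational(-232, 7), 472936)) = Mul(-450385, Rational(3310320, 7)) = Rational(-1490918473200, 7)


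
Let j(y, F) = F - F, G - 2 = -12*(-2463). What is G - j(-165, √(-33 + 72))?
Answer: 29558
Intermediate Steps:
G = 29558 (G = 2 - 12*(-2463) = 2 + 29556 = 29558)
j(y, F) = 0
G - j(-165, √(-33 + 72)) = 29558 - 1*0 = 29558 + 0 = 29558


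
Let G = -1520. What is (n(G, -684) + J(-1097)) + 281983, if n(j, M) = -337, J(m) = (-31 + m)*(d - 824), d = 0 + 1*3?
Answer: 1207734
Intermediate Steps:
d = 3 (d = 0 + 3 = 3)
J(m) = 25451 - 821*m (J(m) = (-31 + m)*(3 - 824) = (-31 + m)*(-821) = 25451 - 821*m)
(n(G, -684) + J(-1097)) + 281983 = (-337 + (25451 - 821*(-1097))) + 281983 = (-337 + (25451 + 900637)) + 281983 = (-337 + 926088) + 281983 = 925751 + 281983 = 1207734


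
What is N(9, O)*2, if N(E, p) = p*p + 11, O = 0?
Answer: 22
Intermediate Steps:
N(E, p) = 11 + p² (N(E, p) = p² + 11 = 11 + p²)
N(9, O)*2 = (11 + 0²)*2 = (11 + 0)*2 = 11*2 = 22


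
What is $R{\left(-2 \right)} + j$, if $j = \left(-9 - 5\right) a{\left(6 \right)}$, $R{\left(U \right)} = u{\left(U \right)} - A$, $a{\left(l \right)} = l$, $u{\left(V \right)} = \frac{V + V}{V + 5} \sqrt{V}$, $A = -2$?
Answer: $-82 - \frac{4 i \sqrt{2}}{3} \approx -82.0 - 1.8856 i$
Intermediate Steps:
$u{\left(V \right)} = \frac{2 V^{\frac{3}{2}}}{5 + V}$ ($u{\left(V \right)} = \frac{2 V}{5 + V} \sqrt{V} = \frac{2 V^{\frac{3}{2}}}{5 + V}$)
$R{\left(U \right)} = 2 + \frac{2 U^{\frac{3}{2}}}{5 + U}$ ($R{\left(U \right)} = \frac{2 U^{\frac{3}{2}}}{5 + U} - -2 = \frac{2 U^{\frac{3}{2}}}{5 + U} + 2 = 2 + \frac{2 U^{\frac{3}{2}}}{5 + U}$)
$j = -84$ ($j = \left(-9 - 5\right) 6 = \left(-14\right) 6 = -84$)
$R{\left(-2 \right)} + j = \frac{2 \left(5 - 2 + \left(-2\right)^{\frac{3}{2}}\right)}{5 - 2} - 84 = \frac{2 \left(5 - 2 - 2 i \sqrt{2}\right)}{3} - 84 = 2 \cdot \frac{1}{3} \left(3 - 2 i \sqrt{2}\right) - 84 = \left(2 - \frac{4 i \sqrt{2}}{3}\right) - 84 = -82 - \frac{4 i \sqrt{2}}{3}$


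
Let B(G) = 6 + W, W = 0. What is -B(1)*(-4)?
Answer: 24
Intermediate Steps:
B(G) = 6 (B(G) = 6 + 0 = 6)
-B(1)*(-4) = -1*6*(-4) = -6*(-4) = 24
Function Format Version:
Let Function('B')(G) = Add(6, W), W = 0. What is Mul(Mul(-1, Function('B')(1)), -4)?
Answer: 24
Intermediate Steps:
Function('B')(G) = 6 (Function('B')(G) = Add(6, 0) = 6)
Mul(Mul(-1, Function('B')(1)), -4) = Mul(Mul(-1, 6), -4) = Mul(-6, -4) = 24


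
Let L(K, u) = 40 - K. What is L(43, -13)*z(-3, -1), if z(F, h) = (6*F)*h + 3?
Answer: -63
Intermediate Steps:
z(F, h) = 3 + 6*F*h (z(F, h) = 6*F*h + 3 = 3 + 6*F*h)
L(43, -13)*z(-3, -1) = (40 - 1*43)*(3 + 6*(-3)*(-1)) = (40 - 43)*(3 + 18) = -3*21 = -63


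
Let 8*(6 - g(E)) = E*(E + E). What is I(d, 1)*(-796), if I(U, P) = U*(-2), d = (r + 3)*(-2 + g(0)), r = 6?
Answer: 57312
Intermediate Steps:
g(E) = 6 - E**2/4 (g(E) = 6 - E*(E + E)/8 = 6 - E*2*E/8 = 6 - E**2/4)
d = 36 (d = (6 + 3)*(-2 + (6 - 1/4*0**2)) = 9*(-2 + (6 - 1/4*0)) = 9*(-2 + (6 + 0)) = 9*(-2 + 6) = 9*4 = 36)
I(U, P) = -2*U
I(d, 1)*(-796) = -2*36*(-796) = -72*(-796) = 57312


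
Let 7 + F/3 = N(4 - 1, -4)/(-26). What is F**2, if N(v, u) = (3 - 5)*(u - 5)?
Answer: 90000/169 ≈ 532.54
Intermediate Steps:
N(v, u) = 10 - 2*u (N(v, u) = -2*(-5 + u) = 10 - 2*u)
F = -300/13 (F = -21 + 3*((10 - 2*(-4))/(-26)) = -21 + 3*((10 + 8)*(-1/26)) = -21 + 3*(18*(-1/26)) = -21 + 3*(-9/13) = -21 - 27/13 = -300/13 ≈ -23.077)
F**2 = (-300/13)**2 = 90000/169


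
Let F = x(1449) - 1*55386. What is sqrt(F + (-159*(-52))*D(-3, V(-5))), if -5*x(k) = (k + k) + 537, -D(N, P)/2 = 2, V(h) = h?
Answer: 3*I*sqrt(9905) ≈ 298.57*I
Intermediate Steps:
D(N, P) = -4 (D(N, P) = -2*2 = -4)
x(k) = -537/5 - 2*k/5 (x(k) = -((k + k) + 537)/5 = -(2*k + 537)/5 = -(537 + 2*k)/5 = -537/5 - 2*k/5)
F = -56073 (F = (-537/5 - 2/5*1449) - 1*55386 = (-537/5 - 2898/5) - 55386 = -687 - 55386 = -56073)
sqrt(F + (-159*(-52))*D(-3, V(-5))) = sqrt(-56073 - 159*(-52)*(-4)) = sqrt(-56073 + 8268*(-4)) = sqrt(-56073 - 33072) = sqrt(-89145) = 3*I*sqrt(9905)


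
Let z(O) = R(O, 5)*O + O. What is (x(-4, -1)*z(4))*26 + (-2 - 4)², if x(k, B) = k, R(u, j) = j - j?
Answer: -380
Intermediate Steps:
R(u, j) = 0
z(O) = O (z(O) = 0*O + O = 0 + O = O)
(x(-4, -1)*z(4))*26 + (-2 - 4)² = -4*4*26 + (-2 - 4)² = -16*26 + (-6)² = -416 + 36 = -380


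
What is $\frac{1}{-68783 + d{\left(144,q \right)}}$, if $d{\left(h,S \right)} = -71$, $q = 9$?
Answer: $- \frac{1}{68854} \approx -1.4523 \cdot 10^{-5}$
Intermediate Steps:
$\frac{1}{-68783 + d{\left(144,q \right)}} = \frac{1}{-68783 - 71} = \frac{1}{-68854} = - \frac{1}{68854}$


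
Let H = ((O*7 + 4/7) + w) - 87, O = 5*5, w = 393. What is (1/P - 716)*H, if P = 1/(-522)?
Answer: -4173298/7 ≈ -5.9619e+5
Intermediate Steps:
P = -1/522 ≈ -0.0019157
O = 25
H = 3371/7 (H = ((25*7 + 4/7) + 393) - 87 = ((175 + 4*(⅐)) + 393) - 87 = ((175 + 4/7) + 393) - 87 = (1229/7 + 393) - 87 = 3980/7 - 87 = 3371/7 ≈ 481.57)
(1/P - 716)*H = (1/(-1/522) - 716)*(3371/7) = (-522 - 716)*(3371/7) = -1238*3371/7 = -4173298/7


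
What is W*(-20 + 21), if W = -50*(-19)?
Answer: 950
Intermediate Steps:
W = 950
W*(-20 + 21) = 950*(-20 + 21) = 950*1 = 950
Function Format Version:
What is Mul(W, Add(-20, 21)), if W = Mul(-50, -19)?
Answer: 950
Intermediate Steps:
W = 950
Mul(W, Add(-20, 21)) = Mul(950, Add(-20, 21)) = Mul(950, 1) = 950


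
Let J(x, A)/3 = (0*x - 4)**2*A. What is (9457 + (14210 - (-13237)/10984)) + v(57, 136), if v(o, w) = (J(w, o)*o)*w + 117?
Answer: 233226097141/10984 ≈ 2.1233e+7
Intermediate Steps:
J(x, A) = 48*A (J(x, A) = 3*((0*x - 4)**2*A) = 3*((0 - 4)**2*A) = 3*((-4)**2*A) = 3*(16*A) = 48*A)
v(o, w) = 117 + 48*w*o**2 (v(o, w) = ((48*o)*o)*w + 117 = (48*o**2)*w + 117 = 48*w*o**2 + 117 = 117 + 48*w*o**2)
(9457 + (14210 - (-13237)/10984)) + v(57, 136) = (9457 + (14210 - (-13237)/10984)) + (117 + 48*136*57**2) = (9457 + (14210 - (-13237)/10984)) + (117 + 48*136*3249) = (9457 + (14210 - 1*(-13237/10984))) + (117 + 21209472) = (9457 + (14210 + 13237/10984)) + 21209589 = (9457 + 156095877/10984) + 21209589 = 259971565/10984 + 21209589 = 233226097141/10984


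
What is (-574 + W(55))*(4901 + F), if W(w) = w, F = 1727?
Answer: -3439932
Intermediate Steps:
(-574 + W(55))*(4901 + F) = (-574 + 55)*(4901 + 1727) = -519*6628 = -3439932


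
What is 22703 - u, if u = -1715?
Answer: 24418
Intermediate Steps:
22703 - u = 22703 - 1*(-1715) = 22703 + 1715 = 24418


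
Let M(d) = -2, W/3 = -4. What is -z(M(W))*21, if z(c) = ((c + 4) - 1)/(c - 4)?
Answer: 7/2 ≈ 3.5000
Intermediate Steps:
W = -12 (W = 3*(-4) = -12)
z(c) = (3 + c)/(-4 + c) (z(c) = ((4 + c) - 1)/(-4 + c) = (3 + c)/(-4 + c))
-z(M(W))*21 = -(3 - 2)/(-4 - 2)*21 = -1/(-6)*21 = -(-1/6*1)*21 = -(-1)*21/6 = -1*(-7/2) = 7/2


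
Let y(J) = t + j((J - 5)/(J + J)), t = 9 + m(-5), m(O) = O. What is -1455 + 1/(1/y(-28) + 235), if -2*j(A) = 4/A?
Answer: -6886495/4733 ≈ -1455.0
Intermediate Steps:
j(A) = -2/A
t = 4 (t = 9 - 5 = 4)
y(J) = 4 - 4*J/(-5 + J) (y(J) = 4 - 2*(J + J)/(J - 5) = 4 - 2*2*J/(-5 + J) = 4 - 4*J/(-5 + J))
-1455 + 1/(1/y(-28) + 235) = -1455 + 1/(1/(-20/(-5 - 28)) + 235) = -1455 + 1/(1/(-20/(-33)) + 235) = -1455 + 1/(1/(-20*(-1/33)) + 235) = -1455 + 1/(1/(20/33) + 235) = -1455 + 1/(33/20 + 235) = -1455 + 1/(4733/20) = -1455 + 20/4733 = -6886495/4733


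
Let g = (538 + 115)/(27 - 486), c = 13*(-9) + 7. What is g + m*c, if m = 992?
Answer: -50086733/459 ≈ -1.0912e+5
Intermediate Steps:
c = -110 (c = -117 + 7 = -110)
g = -653/459 (g = 653/(-459) = 653*(-1/459) = -653/459 ≈ -1.4227)
g + m*c = -653/459 + 992*(-110) = -653/459 - 109120 = -50086733/459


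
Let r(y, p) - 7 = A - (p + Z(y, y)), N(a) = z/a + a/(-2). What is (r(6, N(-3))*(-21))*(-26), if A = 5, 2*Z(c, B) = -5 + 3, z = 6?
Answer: 7371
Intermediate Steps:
Z(c, B) = -1 (Z(c, B) = (-5 + 3)/2 = (½)*(-2) = -1)
N(a) = 6/a - a/2 (N(a) = 6/a + a/(-2) = 6/a + a*(-½) = 6/a - a/2)
r(y, p) = 13 - p (r(y, p) = 7 + (5 - (p - 1)) = 7 + (5 - (-1 + p)) = 7 + (5 + (1 - p)) = 7 + (6 - p) = 13 - p)
(r(6, N(-3))*(-21))*(-26) = ((13 - (6/(-3) - ½*(-3)))*(-21))*(-26) = ((13 - (6*(-⅓) + 3/2))*(-21))*(-26) = ((13 - (-2 + 3/2))*(-21))*(-26) = ((13 - 1*(-½))*(-21))*(-26) = ((13 + ½)*(-21))*(-26) = ((27/2)*(-21))*(-26) = -567/2*(-26) = 7371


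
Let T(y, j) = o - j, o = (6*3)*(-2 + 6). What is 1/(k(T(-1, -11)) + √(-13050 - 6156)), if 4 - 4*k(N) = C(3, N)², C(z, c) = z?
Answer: -20/307321 - 48*I*√2134/307321 ≈ -6.5078e-5 - 0.0072152*I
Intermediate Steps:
o = 72 (o = 18*4 = 72)
T(y, j) = 72 - j
k(N) = -5/4 (k(N) = 1 - ¼*3² = 1 - ¼*9 = 1 - 9/4 = -5/4)
1/(k(T(-1, -11)) + √(-13050 - 6156)) = 1/(-5/4 + √(-13050 - 6156)) = 1/(-5/4 + √(-19206)) = 1/(-5/4 + 3*I*√2134)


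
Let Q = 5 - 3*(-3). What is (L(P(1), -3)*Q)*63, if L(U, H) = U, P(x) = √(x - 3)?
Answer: 882*I*√2 ≈ 1247.3*I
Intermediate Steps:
P(x) = √(-3 + x)
Q = 14 (Q = 5 + 9 = 14)
(L(P(1), -3)*Q)*63 = (√(-3 + 1)*14)*63 = (√(-2)*14)*63 = ((I*√2)*14)*63 = (14*I*√2)*63 = 882*I*√2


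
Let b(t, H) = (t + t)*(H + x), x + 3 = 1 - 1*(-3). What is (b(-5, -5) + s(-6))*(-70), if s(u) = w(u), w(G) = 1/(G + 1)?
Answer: -2786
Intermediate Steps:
x = 1 (x = -3 + (1 - 1*(-3)) = -3 + (1 + 3) = -3 + 4 = 1)
w(G) = 1/(1 + G)
s(u) = 1/(1 + u)
b(t, H) = 2*t*(1 + H) (b(t, H) = (t + t)*(H + 1) = (2*t)*(1 + H) = 2*t*(1 + H))
(b(-5, -5) + s(-6))*(-70) = (2*(-5)*(1 - 5) + 1/(1 - 6))*(-70) = (2*(-5)*(-4) + 1/(-5))*(-70) = (40 - ⅕)*(-70) = (199/5)*(-70) = -2786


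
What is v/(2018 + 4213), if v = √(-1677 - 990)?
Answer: I*√2667/6231 ≈ 0.0082881*I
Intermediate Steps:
v = I*√2667 (v = √(-2667) = I*√2667 ≈ 51.643*I)
v/(2018 + 4213) = (I*√2667)/(2018 + 4213) = (I*√2667)/6231 = (I*√2667)*(1/6231) = I*√2667/6231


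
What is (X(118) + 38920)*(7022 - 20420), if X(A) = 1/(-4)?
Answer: -1042893621/2 ≈ -5.2145e+8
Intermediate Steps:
X(A) = -1/4
(X(118) + 38920)*(7022 - 20420) = (-1/4 + 38920)*(7022 - 20420) = (155679/4)*(-13398) = -1042893621/2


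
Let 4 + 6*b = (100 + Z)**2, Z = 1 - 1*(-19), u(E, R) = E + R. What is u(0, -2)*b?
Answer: -14396/3 ≈ -4798.7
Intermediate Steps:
Z = 20 (Z = 1 + 19 = 20)
b = 7198/3 (b = -2/3 + (100 + 20)**2/6 = -2/3 + (1/6)*120**2 = -2/3 + (1/6)*14400 = -2/3 + 2400 = 7198/3 ≈ 2399.3)
u(0, -2)*b = (0 - 2)*(7198/3) = -2*7198/3 = -14396/3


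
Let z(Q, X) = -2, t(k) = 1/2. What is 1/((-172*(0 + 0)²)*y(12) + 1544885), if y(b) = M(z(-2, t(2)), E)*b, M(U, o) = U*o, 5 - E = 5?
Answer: 1/1544885 ≈ 6.4730e-7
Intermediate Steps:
t(k) = ½
E = 0 (E = 5 - 1*5 = 5 - 5 = 0)
y(b) = 0 (y(b) = (-2*0)*b = 0*b = 0)
1/((-172*(0 + 0)²)*y(12) + 1544885) = 1/(-172*(0 + 0)²*0 + 1544885) = 1/(-172*0²*0 + 1544885) = 1/(-172*0*0 + 1544885) = 1/(0*0 + 1544885) = 1/(0 + 1544885) = 1/1544885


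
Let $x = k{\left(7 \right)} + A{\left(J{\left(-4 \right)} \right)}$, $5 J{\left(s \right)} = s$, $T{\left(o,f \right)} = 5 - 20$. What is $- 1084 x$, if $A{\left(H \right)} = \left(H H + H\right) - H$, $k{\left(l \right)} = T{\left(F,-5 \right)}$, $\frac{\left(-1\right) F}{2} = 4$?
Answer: $\frac{389156}{25} \approx 15566.0$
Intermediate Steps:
$F = -8$ ($F = \left(-2\right) 4 = -8$)
$T{\left(o,f \right)} = -15$ ($T{\left(o,f \right)} = 5 - 20 = -15$)
$k{\left(l \right)} = -15$
$J{\left(s \right)} = \frac{s}{5}$
$A{\left(H \right)} = H^{2}$ ($A{\left(H \right)} = \left(H^{2} + H\right) - H = \left(H + H^{2}\right) - H = H^{2}$)
$x = - \frac{359}{25}$ ($x = -15 + \left(\frac{1}{5} \left(-4\right)\right)^{2} = -15 + \left(- \frac{4}{5}\right)^{2} = -15 + \frac{16}{25} = - \frac{359}{25} \approx -14.36$)
$- 1084 x = \left(-1084\right) \left(- \frac{359}{25}\right) = \frac{389156}{25}$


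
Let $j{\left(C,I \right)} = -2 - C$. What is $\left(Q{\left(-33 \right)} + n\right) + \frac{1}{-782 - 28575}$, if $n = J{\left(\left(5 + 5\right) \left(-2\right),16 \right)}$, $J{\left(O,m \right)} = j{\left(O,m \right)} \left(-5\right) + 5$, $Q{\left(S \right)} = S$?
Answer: $- \frac{3464127}{29357} \approx -118.0$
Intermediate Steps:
$J{\left(O,m \right)} = 15 + 5 O$ ($J{\left(O,m \right)} = \left(-2 - O\right) \left(-5\right) + 5 = \left(10 + 5 O\right) + 5 = 15 + 5 O$)
$n = -85$ ($n = 15 + 5 \left(5 + 5\right) \left(-2\right) = 15 + 5 \cdot 10 \left(-2\right) = 15 + 5 \left(-20\right) = 15 - 100 = -85$)
$\left(Q{\left(-33 \right)} + n\right) + \frac{1}{-782 - 28575} = \left(-33 - 85\right) + \frac{1}{-782 - 28575} = -118 + \frac{1}{-29357} = -118 - \frac{1}{29357} = - \frac{3464127}{29357}$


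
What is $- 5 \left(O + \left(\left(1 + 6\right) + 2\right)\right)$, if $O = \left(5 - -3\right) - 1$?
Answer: $-80$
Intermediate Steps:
$O = 7$ ($O = \left(5 + 3\right) - 1 = 8 - 1 = 7$)
$- 5 \left(O + \left(\left(1 + 6\right) + 2\right)\right) = - 5 \left(7 + \left(\left(1 + 6\right) + 2\right)\right) = - 5 \left(7 + \left(7 + 2\right)\right) = - 5 \left(7 + 9\right) = \left(-5\right) 16 = -80$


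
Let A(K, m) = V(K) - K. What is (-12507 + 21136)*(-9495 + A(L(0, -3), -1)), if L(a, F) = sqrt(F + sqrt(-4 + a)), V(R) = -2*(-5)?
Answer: -81846065 - 8629*sqrt(-3 + 2*I) ≈ -8.1851e+7 - 15682.0*I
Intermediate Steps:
V(R) = 10
A(K, m) = 10 - K
(-12507 + 21136)*(-9495 + A(L(0, -3), -1)) = (-12507 + 21136)*(-9495 + (10 - sqrt(-3 + sqrt(-4 + 0)))) = 8629*(-9495 + (10 - sqrt(-3 + sqrt(-4)))) = 8629*(-9495 + (10 - sqrt(-3 + 2*I))) = 8629*(-9485 - sqrt(-3 + 2*I)) = -81846065 - 8629*sqrt(-3 + 2*I)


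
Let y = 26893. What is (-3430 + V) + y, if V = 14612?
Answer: 38075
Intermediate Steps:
(-3430 + V) + y = (-3430 + 14612) + 26893 = 11182 + 26893 = 38075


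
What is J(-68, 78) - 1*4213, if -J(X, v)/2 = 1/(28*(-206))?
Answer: -12150291/2884 ≈ -4213.0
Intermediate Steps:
J(X, v) = 1/2884 (J(X, v) = -2/(28*(-206)) = -(-1)/(14*206) = -2*(-1/5768) = 1/2884)
J(-68, 78) - 1*4213 = 1/2884 - 1*4213 = 1/2884 - 4213 = -12150291/2884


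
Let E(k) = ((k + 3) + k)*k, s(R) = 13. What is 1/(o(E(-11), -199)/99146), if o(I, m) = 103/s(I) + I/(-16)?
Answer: -20622368/1069 ≈ -19291.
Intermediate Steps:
E(k) = k*(3 + 2*k) (E(k) = ((3 + k) + k)*k = (3 + 2*k)*k = k*(3 + 2*k))
o(I, m) = 103/13 - I/16 (o(I, m) = 103/13 + I/(-16) = 103*(1/13) + I*(-1/16) = 103/13 - I/16)
1/(o(E(-11), -199)/99146) = 1/((103/13 - (-11)*(3 + 2*(-11))/16)/99146) = 1/((103/13 - (-11)*(3 - 22)/16)*(1/99146)) = 1/((103/13 - (-11)*(-19)/16)*(1/99146)) = 1/((103/13 - 1/16*209)*(1/99146)) = 1/((103/13 - 209/16)*(1/99146)) = 1/(-1069/208*1/99146) = 1/(-1069/20622368) = -20622368/1069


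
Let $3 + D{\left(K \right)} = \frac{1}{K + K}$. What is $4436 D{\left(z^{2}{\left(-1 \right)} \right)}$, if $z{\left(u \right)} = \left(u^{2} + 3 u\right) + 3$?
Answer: $-11090$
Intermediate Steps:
$z{\left(u \right)} = 3 + u^{2} + 3 u$
$D{\left(K \right)} = -3 + \frac{1}{2 K}$ ($D{\left(K \right)} = -3 + \frac{1}{K + K} = -3 + \frac{1}{2 K}$)
$4436 D{\left(z^{2}{\left(-1 \right)} \right)} = 4436 \left(-3 + \frac{1}{2 \left(3 + \left(-1\right)^{2} + 3 \left(-1\right)\right)^{2}}\right) = 4436 \left(-3 + \frac{1}{2 \left(3 + 1 - 3\right)^{2}}\right) = 4436 \left(-3 + \frac{1}{2 \cdot 1^{2}}\right) = 4436 \left(-3 + \frac{1}{2 \cdot 1}\right) = 4436 \left(-3 + \frac{1}{2} \cdot 1\right) = 4436 \left(-3 + \frac{1}{2}\right) = 4436 \left(- \frac{5}{2}\right) = -11090$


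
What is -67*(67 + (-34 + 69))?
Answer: -6834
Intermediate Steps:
-67*(67 + (-34 + 69)) = -67*(67 + 35) = -67*102 = -6834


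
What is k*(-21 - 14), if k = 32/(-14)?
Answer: 80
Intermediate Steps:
k = -16/7 (k = 32*(-1/14) = -16/7 ≈ -2.2857)
k*(-21 - 14) = -16*(-21 - 14)/7 = -16/7*(-35) = 80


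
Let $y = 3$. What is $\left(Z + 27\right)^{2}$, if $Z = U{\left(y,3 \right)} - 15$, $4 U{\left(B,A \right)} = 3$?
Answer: $\frac{2601}{16} \approx 162.56$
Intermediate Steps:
$U{\left(B,A \right)} = \frac{3}{4}$ ($U{\left(B,A \right)} = \frac{1}{4} \cdot 3 = \frac{3}{4}$)
$Z = - \frac{57}{4}$ ($Z = \frac{3}{4} - 15 = - \frac{57}{4} \approx -14.25$)
$\left(Z + 27\right)^{2} = \left(- \frac{57}{4} + 27\right)^{2} = \left(\frac{51}{4}\right)^{2} = \frac{2601}{16}$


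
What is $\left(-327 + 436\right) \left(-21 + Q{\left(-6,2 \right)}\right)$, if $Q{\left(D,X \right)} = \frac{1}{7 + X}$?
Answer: $- \frac{20492}{9} \approx -2276.9$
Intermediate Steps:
$\left(-327 + 436\right) \left(-21 + Q{\left(-6,2 \right)}\right) = \left(-327 + 436\right) \left(-21 + \frac{1}{7 + 2}\right) = 109 \left(-21 + \frac{1}{9}\right) = 109 \left(- \frac{188}{9}\right) = - \frac{20492}{9}$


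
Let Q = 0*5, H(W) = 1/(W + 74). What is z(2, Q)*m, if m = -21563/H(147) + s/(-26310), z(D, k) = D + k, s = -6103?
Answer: -125378273027/13155 ≈ -9.5308e+6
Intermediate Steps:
H(W) = 1/(74 + W)
Q = 0
m = -125378273027/26310 (m = -21563/(1/(74 + 147)) - 6103/(-26310) = -21563/(1/221) - 6103*(-1/26310) = -21563/1/221 + 6103/26310 = -21563*221 + 6103/26310 = -4765423 + 6103/26310 = -125378273027/26310 ≈ -4.7654e+6)
z(2, Q)*m = (2 + 0)*(-125378273027/26310) = 2*(-125378273027/26310) = -125378273027/13155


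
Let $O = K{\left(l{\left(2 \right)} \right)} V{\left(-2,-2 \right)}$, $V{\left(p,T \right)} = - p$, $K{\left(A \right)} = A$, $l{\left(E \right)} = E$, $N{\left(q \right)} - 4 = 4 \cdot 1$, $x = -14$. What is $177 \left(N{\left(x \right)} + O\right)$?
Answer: $2124$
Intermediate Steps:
$N{\left(q \right)} = 8$ ($N{\left(q \right)} = 4 + 4 \cdot 1 = 4 + 4 = 8$)
$O = 4$ ($O = 2 \left(\left(-1\right) \left(-2\right)\right) = 2 \cdot 2 = 4$)
$177 \left(N{\left(x \right)} + O\right) = 177 \left(8 + 4\right) = 177 \cdot 12 = 2124$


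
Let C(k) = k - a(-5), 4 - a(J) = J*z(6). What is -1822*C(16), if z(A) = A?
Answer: 32796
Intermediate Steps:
a(J) = 4 - 6*J (a(J) = 4 - J*6 = 4 - 6*J)
C(k) = -34 + k (C(k) = k - (4 - 6*(-5)) = k - (4 + 30) = k - 1*34 = k - 34 = -34 + k)
-1822*C(16) = -1822*(-34 + 16) = -1822*(-18) = 32796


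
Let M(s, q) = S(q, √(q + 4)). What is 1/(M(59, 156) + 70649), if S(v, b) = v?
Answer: 1/70805 ≈ 1.4123e-5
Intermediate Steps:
M(s, q) = q
1/(M(59, 156) + 70649) = 1/(156 + 70649) = 1/70805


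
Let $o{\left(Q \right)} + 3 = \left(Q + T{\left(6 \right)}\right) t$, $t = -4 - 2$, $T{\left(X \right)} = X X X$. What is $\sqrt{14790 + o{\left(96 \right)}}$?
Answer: $3 \sqrt{1435} \approx 113.64$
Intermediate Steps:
$T{\left(X \right)} = X^{3}$ ($T{\left(X \right)} = X^{2} X = X^{3}$)
$t = -6$
$o{\left(Q \right)} = -1299 - 6 Q$ ($o{\left(Q \right)} = -3 + \left(Q + 6^{3}\right) \left(-6\right) = -3 + \left(Q + 216\right) \left(-6\right) = -3 + \left(216 + Q\right) \left(-6\right) = -3 - \left(1296 + 6 Q\right) = -1299 - 6 Q$)
$\sqrt{14790 + o{\left(96 \right)}} = \sqrt{14790 - 1875} = \sqrt{12915} = 3 \sqrt{1435}$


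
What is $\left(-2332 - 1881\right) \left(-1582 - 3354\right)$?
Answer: $20795368$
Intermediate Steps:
$\left(-2332 - 1881\right) \left(-1582 - 3354\right) = \left(-4213\right) \left(-4936\right) = 20795368$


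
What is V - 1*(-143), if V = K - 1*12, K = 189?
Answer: 320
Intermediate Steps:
V = 177 (V = 189 - 1*12 = 189 - 12 = 177)
V - 1*(-143) = 177 - 1*(-143) = 177 + 143 = 320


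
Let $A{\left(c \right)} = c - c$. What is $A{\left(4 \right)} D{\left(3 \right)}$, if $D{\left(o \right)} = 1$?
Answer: $0$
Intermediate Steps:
$A{\left(c \right)} = 0$
$A{\left(4 \right)} D{\left(3 \right)} = 0 \cdot 1 = 0$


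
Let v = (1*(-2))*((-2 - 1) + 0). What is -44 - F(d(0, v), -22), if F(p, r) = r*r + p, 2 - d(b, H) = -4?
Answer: -534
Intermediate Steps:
v = 6 (v = -2*(-3 + 0) = -2*(-3) = 6)
d(b, H) = 6 (d(b, H) = 2 - 1*(-4) = 2 + 4 = 6)
F(p, r) = p + r² (F(p, r) = r² + p = p + r²)
-44 - F(d(0, v), -22) = -44 - (6 + (-22)²) = -44 - (6 + 484) = -44 - 1*490 = -44 - 490 = -534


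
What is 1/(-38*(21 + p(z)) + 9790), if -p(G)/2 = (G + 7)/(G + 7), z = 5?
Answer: 1/9068 ≈ 0.00011028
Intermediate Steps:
p(G) = -2 (p(G) = -2*(G + 7)/(G + 7) = -2*(7 + G)/(7 + G) = -2*1 = -2)
1/(-38*(21 + p(z)) + 9790) = 1/(-38*(21 - 2) + 9790) = 1/(-38*19 + 9790) = 1/(-722 + 9790) = 1/9068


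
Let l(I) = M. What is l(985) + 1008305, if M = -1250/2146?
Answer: 1081910640/1073 ≈ 1.0083e+6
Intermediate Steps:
M = -625/1073 (M = -1250*1/2146 = -625/1073 ≈ -0.58248)
l(I) = -625/1073
l(985) + 1008305 = -625/1073 + 1008305 = 1081910640/1073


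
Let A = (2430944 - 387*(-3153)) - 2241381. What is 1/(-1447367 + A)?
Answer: -1/37593 ≈ -2.6601e-5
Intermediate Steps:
A = 1409774 (A = (2430944 + 1220211) - 2241381 = 3651155 - 2241381 = 1409774)
1/(-1447367 + A) = 1/(-1447367 + 1409774) = 1/(-37593) = -1/37593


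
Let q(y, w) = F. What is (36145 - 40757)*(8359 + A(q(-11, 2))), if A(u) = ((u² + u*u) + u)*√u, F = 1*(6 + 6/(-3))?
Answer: -38883772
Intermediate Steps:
F = 4 (F = 1*(6 + 6*(-⅓)) = 1*(6 - 2) = 1*4 = 4)
q(y, w) = 4
A(u) = √u*(u + 2*u²) (A(u) = ((u² + u²) + u)*√u = (2*u² + u)*√u = (u + 2*u²)*√u = √u*(u + 2*u²))
(36145 - 40757)*(8359 + A(q(-11, 2))) = (36145 - 40757)*(8359 + 4^(3/2)*(1 + 2*4)) = -4612*(8359 + 8*(1 + 8)) = -4612*(8359 + 8*9) = -4612*(8359 + 72) = -4612*8431 = -38883772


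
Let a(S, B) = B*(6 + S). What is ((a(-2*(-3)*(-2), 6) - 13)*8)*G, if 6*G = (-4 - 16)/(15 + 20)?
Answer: 112/3 ≈ 37.333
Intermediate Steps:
G = -2/21 (G = ((-4 - 16)/(15 + 20))/6 = (-20/35)/6 = (-20*1/35)/6 = (⅙)*(-4/7) = -2/21 ≈ -0.095238)
((a(-2*(-3)*(-2), 6) - 13)*8)*G = ((6*(6 - 2*(-3)*(-2)) - 13)*8)*(-2/21) = ((6*(6 + 6*(-2)) - 13)*8)*(-2/21) = ((6*(6 - 12) - 13)*8)*(-2/21) = ((6*(-6) - 13)*8)*(-2/21) = ((-36 - 13)*8)*(-2/21) = -49*8*(-2/21) = -392*(-2/21) = 112/3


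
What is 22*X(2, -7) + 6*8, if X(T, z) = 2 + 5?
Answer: 202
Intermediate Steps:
X(T, z) = 7
22*X(2, -7) + 6*8 = 22*7 + 6*8 = 154 + 48 = 202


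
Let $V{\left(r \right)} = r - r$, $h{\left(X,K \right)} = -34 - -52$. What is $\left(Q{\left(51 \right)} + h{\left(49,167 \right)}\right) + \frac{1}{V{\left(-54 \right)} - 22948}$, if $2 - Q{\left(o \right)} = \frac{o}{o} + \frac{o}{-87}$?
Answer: $\frac{13034435}{665492} \approx 19.586$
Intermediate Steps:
$h{\left(X,K \right)} = 18$ ($h{\left(X,K \right)} = -34 + 52 = 18$)
$V{\left(r \right)} = 0$
$Q{\left(o \right)} = 1 + \frac{o}{87}$ ($Q{\left(o \right)} = 2 - \left(\frac{o}{o} + \frac{o}{-87}\right) = 2 - \left(1 + o \left(- \frac{1}{87}\right)\right) = 2 - \left(1 - \frac{o}{87}\right) = 2 + \left(-1 + \frac{o}{87}\right) = 1 + \frac{o}{87}$)
$\left(Q{\left(51 \right)} + h{\left(49,167 \right)}\right) + \frac{1}{V{\left(-54 \right)} - 22948} = \left(\left(1 + \frac{1}{87} \cdot 51\right) + 18\right) + \frac{1}{0 - 22948} = \left(\left(1 + \frac{17}{29}\right) + 18\right) + \frac{1}{-22948} = \left(\frac{46}{29} + 18\right) - \frac{1}{22948} = \frac{568}{29} - \frac{1}{22948} = \frac{13034435}{665492}$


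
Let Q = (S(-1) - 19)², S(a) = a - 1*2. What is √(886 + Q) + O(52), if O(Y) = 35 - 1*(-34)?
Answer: 69 + √1370 ≈ 106.01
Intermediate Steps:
S(a) = -2 + a (S(a) = a - 2 = -2 + a)
O(Y) = 69 (O(Y) = 35 + 34 = 69)
Q = 484 (Q = ((-2 - 1) - 19)² = (-3 - 19)² = (-22)² = 484)
√(886 + Q) + O(52) = √(886 + 484) + 69 = √1370 + 69 = 69 + √1370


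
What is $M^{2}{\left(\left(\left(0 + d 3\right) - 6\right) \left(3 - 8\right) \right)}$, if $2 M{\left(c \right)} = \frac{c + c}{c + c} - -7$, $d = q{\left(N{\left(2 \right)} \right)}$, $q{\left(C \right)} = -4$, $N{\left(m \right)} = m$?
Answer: $16$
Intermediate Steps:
$d = -4$
$M{\left(c \right)} = 4$ ($M{\left(c \right)} = \frac{\frac{c + c}{c + c} - -7}{2} = \frac{\frac{2 c}{2 c} + 7}{2} = \frac{2 c \frac{1}{2 c} + 7}{2} = \frac{1 + 7}{2} = \frac{1}{2} \cdot 8 = 4$)
$M^{2}{\left(\left(\left(0 + d 3\right) - 6\right) \left(3 - 8\right) \right)} = 4^{2} = 16$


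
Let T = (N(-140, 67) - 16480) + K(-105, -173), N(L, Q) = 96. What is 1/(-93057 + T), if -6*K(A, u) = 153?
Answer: -2/218933 ≈ -9.1352e-6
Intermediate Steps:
K(A, u) = -51/2 (K(A, u) = -1/6*153 = -51/2)
T = -32819/2 (T = (96 - 16480) - 51/2 = -16384 - 51/2 = -32819/2 ≈ -16410.)
1/(-93057 + T) = 1/(-93057 - 32819/2) = 1/(-218933/2) = -2/218933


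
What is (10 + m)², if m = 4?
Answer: 196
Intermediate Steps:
(10 + m)² = (10 + 4)² = 14² = 196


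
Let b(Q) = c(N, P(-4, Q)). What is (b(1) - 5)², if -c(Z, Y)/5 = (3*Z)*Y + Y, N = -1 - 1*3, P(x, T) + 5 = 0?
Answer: 78400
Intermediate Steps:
P(x, T) = -5 (P(x, T) = -5 + 0 = -5)
N = -4 (N = -1 - 3 = -4)
c(Z, Y) = -5*Y - 15*Y*Z (c(Z, Y) = -5*((3*Z)*Y + Y) = -5*(3*Y*Z + Y) = -5*(Y + 3*Y*Z) = -5*Y - 15*Y*Z)
b(Q) = -275 (b(Q) = -5*(-5)*(1 + 3*(-4)) = -5*(-5)*(1 - 12) = -5*(-5)*(-11) = -275)
(b(1) - 5)² = (-275 - 5)² = (-280)² = 78400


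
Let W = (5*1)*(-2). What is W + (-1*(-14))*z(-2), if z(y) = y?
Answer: -38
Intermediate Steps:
W = -10 (W = 5*(-2) = -10)
W + (-1*(-14))*z(-2) = -10 - 1*(-14)*(-2) = -10 + 14*(-2) = -10 - 28 = -38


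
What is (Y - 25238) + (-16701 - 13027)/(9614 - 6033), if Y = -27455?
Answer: -188723361/3581 ≈ -52701.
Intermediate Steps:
(Y - 25238) + (-16701 - 13027)/(9614 - 6033) = (-27455 - 25238) + (-16701 - 13027)/(9614 - 6033) = -52693 - 29728/3581 = -188723361/3581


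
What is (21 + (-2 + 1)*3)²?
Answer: 324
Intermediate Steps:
(21 + (-2 + 1)*3)² = (21 - 1*3)² = (21 - 3)² = 18² = 324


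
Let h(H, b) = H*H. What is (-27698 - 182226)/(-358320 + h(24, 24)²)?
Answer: 52481/6636 ≈ 7.9085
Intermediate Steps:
h(H, b) = H²
(-27698 - 182226)/(-358320 + h(24, 24)²) = (-27698 - 182226)/(-358320 + (24²)²) = -209924/(-358320 + 576²) = -209924/(-358320 + 331776) = -209924/(-26544) = -209924*(-1/26544) = 52481/6636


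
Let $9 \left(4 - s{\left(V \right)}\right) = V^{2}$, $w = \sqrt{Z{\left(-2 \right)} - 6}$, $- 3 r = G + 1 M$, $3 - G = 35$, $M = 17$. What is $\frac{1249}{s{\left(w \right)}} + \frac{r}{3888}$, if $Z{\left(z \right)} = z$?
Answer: $\frac{10926307}{42768} \approx 255.48$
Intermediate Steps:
$G = -32$ ($G = 3 - 35 = -32$)
$r = 5$ ($r = - \frac{-32 + 1 \cdot 17}{3} = - \frac{-32 + 17}{3} = \left(- \frac{1}{3}\right) \left(-15\right) = 5$)
$w = 2 i \sqrt{2}$ ($w = \sqrt{-2 - 6} = \sqrt{-8} = 2 i \sqrt{2} \approx 2.8284 i$)
$s{\left(V \right)} = 4 - \frac{V^{2}}{9}$
$\frac{1249}{s{\left(w \right)}} + \frac{r}{3888} = \frac{1249}{4 - \frac{\left(2 i \sqrt{2}\right)^{2}}{9}} + \frac{5}{3888} = \frac{1249}{4 - - \frac{8}{9}} + 5 \cdot \frac{1}{3888} = \frac{1249}{4 + \frac{8}{9}} + \frac{5}{3888} = \frac{1249}{\frac{44}{9}} + \frac{5}{3888} = 1249 \cdot \frac{9}{44} + \frac{5}{3888} = \frac{11241}{44} + \frac{5}{3888} = \frac{10926307}{42768}$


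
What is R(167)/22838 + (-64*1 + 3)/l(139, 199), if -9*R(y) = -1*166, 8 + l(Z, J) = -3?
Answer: 6269944/1130481 ≈ 5.5463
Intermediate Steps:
l(Z, J) = -11 (l(Z, J) = -8 - 3 = -11)
R(y) = 166/9 (R(y) = -(-1)*166/9 = -⅑*(-166) = 166/9)
R(167)/22838 + (-64*1 + 3)/l(139, 199) = (166/9)/22838 + (-64*1 + 3)/(-11) = (166/9)*(1/22838) + (-64 + 3)*(-1/11) = 83/102771 - 61*(-1/11) = 83/102771 + 61/11 = 6269944/1130481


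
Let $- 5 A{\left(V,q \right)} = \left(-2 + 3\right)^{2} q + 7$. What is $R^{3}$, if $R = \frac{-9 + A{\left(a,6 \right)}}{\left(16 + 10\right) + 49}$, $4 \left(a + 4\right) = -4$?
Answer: $- \frac{195112}{52734375} \approx -0.0036999$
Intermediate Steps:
$a = -5$ ($a = -4 + \frac{1}{4} \left(-4\right) = -4 - 1 = -5$)
$A{\left(V,q \right)} = - \frac{7}{5} - \frac{q}{5}$ ($A{\left(V,q \right)} = - \frac{\left(-2 + 3\right)^{2} q + 7}{5} = - \frac{1^{2} q + 7}{5} = - \frac{1 q + 7}{5} = - \frac{q + 7}{5} = - \frac{7 + q}{5} = - \frac{7}{5} - \frac{q}{5}$)
$R = - \frac{58}{375}$ ($R = \frac{-9 - \frac{13}{5}}{\left(16 + 10\right) + 49} = \frac{-9 - \frac{13}{5}}{26 + 49} = \frac{-9 - \frac{13}{5}}{75} = \left(- \frac{58}{5}\right) \frac{1}{75} = - \frac{58}{375} \approx -0.15467$)
$R^{3} = \left(- \frac{58}{375}\right)^{3} = - \frac{195112}{52734375}$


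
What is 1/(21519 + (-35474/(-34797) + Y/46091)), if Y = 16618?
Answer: 1603828527/34514999361193 ≈ 4.6468e-5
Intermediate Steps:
1/(21519 + (-35474/(-34797) + Y/46091)) = 1/(21519 + (-35474/(-34797) + 16618/46091)) = 1/(21519 + (-35474*(-1/34797) + 16618*(1/46091))) = 1/(21519 + (35474/34797 + 16618/46091)) = 1/(21519 + 2213288680/1603828527) = 1/(34514999361193/1603828527) = 1603828527/34514999361193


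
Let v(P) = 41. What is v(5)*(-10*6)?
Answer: -2460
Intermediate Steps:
v(5)*(-10*6) = 41*(-10*6) = 41*(-2*30) = 41*(-60) = -2460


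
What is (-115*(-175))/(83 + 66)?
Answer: 20125/149 ≈ 135.07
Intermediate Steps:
(-115*(-175))/(83 + 66) = 20125/149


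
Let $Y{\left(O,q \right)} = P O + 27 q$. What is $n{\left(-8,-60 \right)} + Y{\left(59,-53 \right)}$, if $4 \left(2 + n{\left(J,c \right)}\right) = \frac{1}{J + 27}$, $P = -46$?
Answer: $- \frac{315171}{76} \approx -4147.0$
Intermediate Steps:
$Y{\left(O,q \right)} = - 46 O + 27 q$
$n{\left(J,c \right)} = -2 + \frac{1}{4 \left(27 + J\right)}$ ($n{\left(J,c \right)} = -2 + \frac{1}{4 \left(J + 27\right)} = -2 + \frac{1}{4 \left(27 + J\right)}$)
$n{\left(-8,-60 \right)} + Y{\left(59,-53 \right)} = \frac{-215 - -64}{4 \left(27 - 8\right)} + \left(\left(-46\right) 59 + 27 \left(-53\right)\right) = \frac{-215 + 64}{4 \cdot 19} - 4145 = \frac{1}{4} \cdot \frac{1}{19} \left(-151\right) - 4145 = - \frac{151}{76} - 4145 = - \frac{315171}{76}$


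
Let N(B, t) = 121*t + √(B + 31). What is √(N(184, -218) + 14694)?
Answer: √(-11684 + √215) ≈ 108.02*I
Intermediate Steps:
N(B, t) = √(31 + B) + 121*t (N(B, t) = 121*t + √(31 + B) = √(31 + B) + 121*t)
√(N(184, -218) + 14694) = √((√(31 + 184) + 121*(-218)) + 14694) = √((√215 - 26378) + 14694) = √((-26378 + √215) + 14694) = √(-11684 + √215)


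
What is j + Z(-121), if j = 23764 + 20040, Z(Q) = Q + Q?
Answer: 43562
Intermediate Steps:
Z(Q) = 2*Q
j = 43804
j + Z(-121) = 43804 + 2*(-121) = 43804 - 242 = 43562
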